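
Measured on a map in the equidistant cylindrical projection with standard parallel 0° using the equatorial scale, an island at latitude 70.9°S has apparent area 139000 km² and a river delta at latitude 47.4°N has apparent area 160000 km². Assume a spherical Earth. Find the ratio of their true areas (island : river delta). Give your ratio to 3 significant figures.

0.420

On the plate carrée, areal scale = h·k = 1 × sec φ, so true area = apparent × cos φ.
True area of island: 139000 × cos(70.9°) = 139000 × 0.3272 = 45480 km².
True area of river delta: 160000 × cos(47.4°) = 160000 × 0.6769 = 108300 km².
Ratio = 45480 / 108300 ≈ 0.420.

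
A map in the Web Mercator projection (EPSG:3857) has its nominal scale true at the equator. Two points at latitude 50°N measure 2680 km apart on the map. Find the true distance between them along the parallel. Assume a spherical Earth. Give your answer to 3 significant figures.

For Mercator, h = k = sec φ (a conformal cylindrical projection has a single point scale, 1/cos φ).
Along the parallel at 50°, map distances are exaggerated by k = sec 50° = 1.556.
True distance = 2680 / 1.556 = 2680 × cos 50° ≈ 1720 km.

1720 km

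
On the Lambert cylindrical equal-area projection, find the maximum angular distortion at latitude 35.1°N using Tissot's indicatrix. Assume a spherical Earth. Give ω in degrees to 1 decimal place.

The Lambert cylindrical equal-area projection is the cylindrical equal-area projection with its standard parallel at the equator (φ₀ = 0). For cylindrical equal-area with standard parallel φ₀, h = cos φ / cos φ₀ and k = cos φ₀ / cos φ, so h·k = 1.
At 35.1°: h = 0.8181, k = 1.222; principal scales a = 1.222, b = 0.8181.
sin(ω/2) = (a − b)/(a + b) = 0.4041/2.040 = 0.1981, so ω = 2 arcsin(0.1981) ≈ 22.8°.

22.8°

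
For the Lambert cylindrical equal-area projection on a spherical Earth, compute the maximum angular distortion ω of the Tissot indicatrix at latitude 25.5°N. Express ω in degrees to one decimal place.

The Lambert cylindrical equal-area projection is the cylindrical equal-area projection with its standard parallel at the equator (φ₀ = 0). Cylindrical equal-area (φ₀ = 0°): h = cos φ / cos 0° along meridians, k = cos 0° / cos φ along parallels; h·k = 1.
At 25.5°: h = 0.9026, k = 1.108; principal scales a = 1.108, b = 0.9026.
sin(ω/2) = (a − b)/(a + b) = 0.2053/2.011 = 0.1021, so ω = 2 arcsin(0.1021) ≈ 11.7°.

11.7°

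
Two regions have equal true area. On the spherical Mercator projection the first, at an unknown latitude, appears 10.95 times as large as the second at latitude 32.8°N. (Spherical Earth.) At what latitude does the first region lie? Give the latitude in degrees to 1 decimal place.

75.3°

Mercator areal scale is sec²φ, so apparent-area ratio = sec²φ₁ / sec²φ₂ = cos²φ₂ / cos²φ₁.
cos²φ₂ / cos²φ₁ = 10.95  ⇒  cos φ₁ = cos 32.8° / √10.95 = 0.8406/3.309 = 0.2540.
φ₁ = arccos(0.2540) ≈ 75.3°.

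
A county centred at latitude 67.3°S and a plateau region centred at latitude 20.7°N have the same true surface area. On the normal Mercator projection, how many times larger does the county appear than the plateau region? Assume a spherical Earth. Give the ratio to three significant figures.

On Mercator, area is exaggerated by sec²φ = 1/cos²φ.
At 67.3°: sec²(67.3°) = 1/0.3859² = 6.715.
At 20.7°: sec²(20.7°) = 1/0.9354² = 1.143.
Ratio = 6.715/1.143 = cos²(20.7°)/cos²(67.3°) ≈ 5.88.

5.88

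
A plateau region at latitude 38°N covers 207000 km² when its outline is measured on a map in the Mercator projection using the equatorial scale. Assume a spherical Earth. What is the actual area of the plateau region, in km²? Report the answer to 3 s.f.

129000 km²

For Mercator, h = k = sec φ (a conformal cylindrical projection has a single point scale, 1/cos φ).
Areal scale = k² = sec²φ = 1/cos²(38°) = 1/0.7880² = 1.610.
True area = apparent / (areal scale) = 207000 / 1.610 ≈ 129000 km².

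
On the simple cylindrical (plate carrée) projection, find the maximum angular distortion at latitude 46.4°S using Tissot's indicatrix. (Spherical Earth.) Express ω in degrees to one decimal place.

21.2°

For the equirectangular projection with φ₀ = 0 (plate carrée), h = 1 along meridians and k = sec φ along parallels.
At 46.4°: h = 1.000, k = 1.450; principal scales a = 1.450, b = 1.000.
sin(ω/2) = (a − b)/(a + b) = 0.4501/2.450 = 0.1837, so ω = 2 arcsin(0.1837) ≈ 21.2°.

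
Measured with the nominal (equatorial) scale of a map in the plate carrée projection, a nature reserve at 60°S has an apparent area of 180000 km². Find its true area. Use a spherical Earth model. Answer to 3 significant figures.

90000 km²

Plate carrée maps x = Rλ, y = Rφ. The meridian scale is h = 1 and the parallel scale is k = 1/cos φ = sec φ.
Areal scale = h·k = 1 × sec φ; at 60°, h = 1.000, k = 2.000, so h·k = 2.000.
True area = apparent / (areal scale) = 180000 / 2.000 ≈ 90000 km².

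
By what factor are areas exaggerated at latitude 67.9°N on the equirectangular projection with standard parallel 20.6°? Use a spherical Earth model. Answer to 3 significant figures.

The equidistant cylindrical projection with φ₀ = 20.6° has h = 1 (meridians true) and k = cos φ₀ / cos φ along parallels.
Areal scale = h·k = 1 × cos φ₀ / cos φ; at 67.9°, h = 1.000, k = 2.488, so h·k = 2.488.

2.49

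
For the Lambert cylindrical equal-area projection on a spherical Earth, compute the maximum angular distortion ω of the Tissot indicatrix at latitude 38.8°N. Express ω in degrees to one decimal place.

28.3°

The Lambert cylindrical equal-area projection is the cylindrical equal-area projection with its standard parallel at the equator (φ₀ = 0). A cylindrical equal-area projection with standard parallel φ₀ has meridian scale h = cos φ / cos φ₀ and parallel scale k = cos φ₀ / cos φ (so areas are preserved, h·k = 1).
At 38.8°: h = 0.7793, k = 1.283; principal scales a = 1.283, b = 0.7793.
sin(ω/2) = (a − b)/(a + b) = 0.5038/2.062 = 0.2443, so ω = 2 arcsin(0.2443) ≈ 28.3°.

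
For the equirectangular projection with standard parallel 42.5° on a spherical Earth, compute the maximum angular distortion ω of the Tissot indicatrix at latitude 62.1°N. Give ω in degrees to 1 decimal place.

25.8°

With standard parallel φ₀ = 42.5°, the equirectangular projection gives x = Rλ cos φ₀, y = Rφ, so h = 1 and k = cos 42.5° / cos φ.
At 62.1°: h = 1.000, k = 1.576; principal scales a = 1.576, b = 1.000.
sin(ω/2) = (a − b)/(a + b) = 0.5756/2.576 = 0.2235, so ω = 2 arcsin(0.2235) ≈ 25.8°.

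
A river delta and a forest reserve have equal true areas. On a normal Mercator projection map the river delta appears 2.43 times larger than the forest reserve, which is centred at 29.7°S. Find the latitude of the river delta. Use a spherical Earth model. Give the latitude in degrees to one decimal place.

56.1°

On Mercator, (apparent₁)/(apparent₂) = sec²φ₁ / sec²φ₂ when true areas are equal.
cos²φ₂ / cos²φ₁ = 2.43  ⇒  cos φ₁ = cos 29.7° / √2.43 = 0.8686/1.559 = 0.5572.
φ₁ = arccos(0.5572) ≈ 56.1°.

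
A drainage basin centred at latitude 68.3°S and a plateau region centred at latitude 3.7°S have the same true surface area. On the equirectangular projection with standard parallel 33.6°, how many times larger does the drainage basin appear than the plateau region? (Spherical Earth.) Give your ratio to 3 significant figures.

In the equirectangular projection with standard parallel φ₀ = 33.6° (x = Rλ cos φ₀, y = Rφ), meridians are true-scale (h = 1) and the parallel scale is k = cos φ₀ / cos φ.
Areal scale at 68.3°: h·k = 1.000 × 2.253 = 2.253.
Areal scale at 3.7°: h·k = 1.000 × 0.8347 = 0.8347.
Ratio = 2.253/0.8347 ≈ 2.70.

2.70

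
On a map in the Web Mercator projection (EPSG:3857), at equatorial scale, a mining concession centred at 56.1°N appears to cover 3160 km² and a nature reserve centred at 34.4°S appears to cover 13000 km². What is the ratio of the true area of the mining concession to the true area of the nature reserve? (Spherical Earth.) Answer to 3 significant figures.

On Mercator the areal scale is sec²φ, so true area = apparent × cos²φ.
True area of mining concession: 3160 × cos²(56.1°) = 3160 × 0.3111 = 983.0 km².
True area of nature reserve: 13000 × cos²(34.4°) = 13000 × 0.6808 = 8851 km².
Ratio = 983.0 / 8851 ≈ 0.111.

0.111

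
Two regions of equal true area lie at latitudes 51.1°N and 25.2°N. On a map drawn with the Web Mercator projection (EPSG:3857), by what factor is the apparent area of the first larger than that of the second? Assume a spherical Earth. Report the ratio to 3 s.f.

On Mercator, area is exaggerated by sec²φ = 1/cos²φ.
At 51.1°: sec²(51.1°) = 1/0.6280² = 2.536.
At 25.2°: sec²(25.2°) = 1/0.9048² = 1.221.
Ratio = 2.536/1.221 = cos²(25.2°)/cos²(51.1°) ≈ 2.08.

2.08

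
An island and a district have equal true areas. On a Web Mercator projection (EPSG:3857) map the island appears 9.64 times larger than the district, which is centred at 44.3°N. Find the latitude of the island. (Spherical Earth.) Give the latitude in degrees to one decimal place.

On Mercator, (apparent₁)/(apparent₂) = sec²φ₁ / sec²φ₂ when true areas are equal.
cos²φ₂ / cos²φ₁ = 9.64  ⇒  cos φ₁ = cos 44.3° / √9.64 = 0.7157/3.105 = 0.2305.
φ₁ = arccos(0.2305) ≈ 76.7°.

76.7°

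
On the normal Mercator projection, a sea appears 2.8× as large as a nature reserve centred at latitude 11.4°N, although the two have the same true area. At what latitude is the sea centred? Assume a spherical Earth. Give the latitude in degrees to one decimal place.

54.1°

For equal true areas on Mercator, apparent areas scale as sec²φ, so the ratio is cos²φ₂ / cos²φ₁.
cos²φ₂ / cos²φ₁ = 2.8  ⇒  cos φ₁ = cos 11.4° / √2.8 = 0.9803/1.673 = 0.5858.
φ₁ = arccos(0.5858) ≈ 54.1°.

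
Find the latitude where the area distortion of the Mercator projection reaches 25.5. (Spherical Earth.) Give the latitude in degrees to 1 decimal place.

Mercator areal scale is sec²φ.
sec²φ = 25.5  ⇒  cos²φ = 0.03922  ⇒  cos φ = 0.1980.
φ = arccos(0.1980) ≈ 78.6°.

78.6°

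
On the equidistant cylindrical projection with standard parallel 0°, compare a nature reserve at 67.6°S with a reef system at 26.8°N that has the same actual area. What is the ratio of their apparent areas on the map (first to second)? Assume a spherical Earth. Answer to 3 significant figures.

For the equirectangular projection with φ₀ = 0 (plate carrée), h = 1 along meridians and k = sec φ along parallels.
Areal scale at 67.6°: h·k = 1.000 × 2.624 = 2.624.
Areal scale at 26.8°: h·k = 1.000 × 1.120 = 1.120.
Ratio = 2.624/1.120 ≈ 2.34.

2.34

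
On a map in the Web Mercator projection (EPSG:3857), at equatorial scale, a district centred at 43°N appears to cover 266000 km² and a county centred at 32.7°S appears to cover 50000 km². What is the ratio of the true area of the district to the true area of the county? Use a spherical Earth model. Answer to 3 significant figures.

4.02

Mercator's areal exaggeration is sec²φ; hence true area = (apparent area) · cos²φ.
True area of district: 266000 × cos²(43°) = 266000 × 0.5349 = 142300 km².
True area of county: 50000 × cos²(32.7°) = 50000 × 0.7081 = 35410 km².
Ratio = 142300 / 35410 ≈ 4.02.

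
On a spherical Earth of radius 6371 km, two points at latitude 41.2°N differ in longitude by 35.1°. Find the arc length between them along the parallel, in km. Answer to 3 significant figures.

Arc length along a parallel = R cos φ · Δλ (with Δλ in radians).
= 6371 × cos 41.2° × (35.1° × π/180) = 6371 × 0.7524 × 0.6126 ≈ 2940 km.

2940 km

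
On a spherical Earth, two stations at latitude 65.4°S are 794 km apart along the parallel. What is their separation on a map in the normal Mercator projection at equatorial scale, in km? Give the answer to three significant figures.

Mercator is conformal, so the point scale is isotropic: h = k = sec φ = 1/cos φ.
Along the parallel, k = sec 65.4° = 1/0.4163 = 2.402.
Map distance = 794 × 2.402 ≈ 1910 km.

1910 km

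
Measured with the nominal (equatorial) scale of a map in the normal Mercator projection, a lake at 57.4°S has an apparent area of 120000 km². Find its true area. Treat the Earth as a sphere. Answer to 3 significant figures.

Mercator is conformal, so the point scale is isotropic: h = k = sec φ = 1/cos φ.
Areal scale = k² = sec²φ = 1/cos²(57.4°) = 1/0.5388² = 3.445.
True area = apparent / (areal scale) = 120000 / 3.445 ≈ 34800 km².

34800 km²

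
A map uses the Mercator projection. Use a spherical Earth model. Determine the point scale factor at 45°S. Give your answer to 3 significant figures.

1.41

Mercator is conformal, so the point scale is isotropic: h = k = sec φ = 1/cos φ.
k = 1/cos 45° = 1/0.7071 = 1.414.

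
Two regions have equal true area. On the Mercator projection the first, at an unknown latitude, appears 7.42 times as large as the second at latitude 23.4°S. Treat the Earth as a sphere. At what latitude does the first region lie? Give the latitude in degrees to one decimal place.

Mercator areal scale is sec²φ, so apparent-area ratio = sec²φ₁ / sec²φ₂ = cos²φ₂ / cos²φ₁.
cos²φ₂ / cos²φ₁ = 7.42  ⇒  cos φ₁ = cos 23.4° / √7.42 = 0.9178/2.724 = 0.3369.
φ₁ = arccos(0.3369) ≈ 70.3°.

70.3°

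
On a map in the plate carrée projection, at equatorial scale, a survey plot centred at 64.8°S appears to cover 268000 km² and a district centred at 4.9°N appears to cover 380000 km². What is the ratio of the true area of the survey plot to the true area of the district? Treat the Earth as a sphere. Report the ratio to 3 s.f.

On the plate carrée, areal scale = h·k = 1 × sec φ, so true area = apparent × cos φ.
True area of survey plot: 268000 × cos(64.8°) = 268000 × 0.4258 = 114100 km².
True area of district: 380000 × cos(4.9°) = 380000 × 0.9963 = 378600 km².
Ratio = 114100 / 378600 ≈ 0.301.

0.301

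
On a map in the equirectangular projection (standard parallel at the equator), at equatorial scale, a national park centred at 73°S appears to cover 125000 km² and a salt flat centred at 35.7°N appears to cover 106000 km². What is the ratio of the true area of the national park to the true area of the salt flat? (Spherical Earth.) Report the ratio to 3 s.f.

On the plate carrée, areal scale = h·k = 1 × sec φ, so true area = apparent × cos φ.
True area of national park: 125000 × cos(73°) = 125000 × 0.2924 = 36550 km².
True area of salt flat: 106000 × cos(35.7°) = 106000 × 0.8121 = 86080 km².
Ratio = 36550 / 86080 ≈ 0.425.

0.425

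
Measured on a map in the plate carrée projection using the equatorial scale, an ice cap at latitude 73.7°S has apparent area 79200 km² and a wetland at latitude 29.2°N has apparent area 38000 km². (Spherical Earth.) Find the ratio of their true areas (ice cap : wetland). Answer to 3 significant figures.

Plate carrée has h = 1 and k = sec φ, giving areal scale sec φ; true area = (apparent area) · cos φ.
True area of ice cap: 79200 × cos(73.7°) = 79200 × 0.2807 = 22230 km².
True area of wetland: 38000 × cos(29.2°) = 38000 × 0.8729 = 33170 km².
Ratio = 22230 / 33170 ≈ 0.670.

0.670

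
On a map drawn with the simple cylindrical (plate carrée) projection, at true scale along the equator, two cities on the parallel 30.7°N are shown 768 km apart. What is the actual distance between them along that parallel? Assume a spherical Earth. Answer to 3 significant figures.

660 km

For the equirectangular projection with φ₀ = 0 (plate carrée), h = 1 along meridians and k = sec φ along parallels.
Along the parallel at 30.7°, map distances are exaggerated by k = sec 30.7° = 1.163.
True distance = 768 / 1.163 = 768 × cos 30.7° ≈ 660 km.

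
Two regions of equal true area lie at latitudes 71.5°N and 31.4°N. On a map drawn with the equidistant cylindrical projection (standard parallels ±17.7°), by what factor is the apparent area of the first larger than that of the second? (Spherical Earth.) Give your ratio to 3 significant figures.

2.69

With standard parallel φ₀ = 17.7°, the equirectangular projection gives x = Rλ cos φ₀, y = Rφ, so h = 1 and k = cos 17.7° / cos φ.
Areal scale at 71.5°: h·k = 1.000 × 3.002 = 3.002.
Areal scale at 31.4°: h·k = 1.000 × 1.116 = 1.116.
Ratio = 3.002/1.116 ≈ 2.69.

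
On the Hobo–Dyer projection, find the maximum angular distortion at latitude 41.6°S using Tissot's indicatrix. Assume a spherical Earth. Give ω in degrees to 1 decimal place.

Hobo–Dyer is a cylindrical equal-area projection with standard parallels at ±37.5°. For cylindrical equal-area with standard parallel φ₀, h = cos φ / cos φ₀ and k = cos φ₀ / cos φ, so h·k = 1.
At 41.6°: h = 0.9426, k = 1.061; principal scales a = 1.061, b = 0.9426.
sin(ω/2) = (a − b)/(a + b) = 0.1183/2.003 = 0.05907, so ω = 2 arcsin(0.05907) ≈ 6.8°.

6.8°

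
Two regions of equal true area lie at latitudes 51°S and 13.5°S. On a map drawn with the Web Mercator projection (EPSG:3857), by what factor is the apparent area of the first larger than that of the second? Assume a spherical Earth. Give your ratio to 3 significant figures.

2.39

Mercator areal scale is sec²φ.
At 51°: sec²(51°) = 1/0.6293² = 2.525.
At 13.5°: sec²(13.5°) = 1/0.9724² = 1.058.
Ratio = 2.525/1.058 = cos²(13.5°)/cos²(51°) ≈ 2.39.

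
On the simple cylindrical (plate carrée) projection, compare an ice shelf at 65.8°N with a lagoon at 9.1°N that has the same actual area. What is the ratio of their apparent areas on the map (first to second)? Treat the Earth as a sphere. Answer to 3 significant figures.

2.41

For the equirectangular projection with φ₀ = 0 (plate carrée), h = 1 along meridians and k = sec φ along parallels.
Areal scale at 65.8°: h·k = 1.000 × 2.439 = 2.439.
Areal scale at 9.1°: h·k = 1.000 × 1.013 = 1.013.
Ratio = 2.439/1.013 ≈ 2.41.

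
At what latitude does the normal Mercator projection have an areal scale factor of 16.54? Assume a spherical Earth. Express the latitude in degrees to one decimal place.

75.8°

Mercator areal scale is sec²φ.
sec²φ = 16.54  ⇒  cos²φ = 0.06046  ⇒  cos φ = 0.2459.
φ = arccos(0.2459) ≈ 75.8°.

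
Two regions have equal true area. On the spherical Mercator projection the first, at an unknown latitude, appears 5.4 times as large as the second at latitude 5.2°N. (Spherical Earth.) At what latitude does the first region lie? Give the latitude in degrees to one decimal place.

64.6°

Mercator areal scale is sec²φ, so apparent-area ratio = sec²φ₁ / sec²φ₂ = cos²φ₂ / cos²φ₁.
cos²φ₂ / cos²φ₁ = 5.4  ⇒  cos φ₁ = cos 5.2° / √5.4 = 0.9959/2.324 = 0.4286.
φ₁ = arccos(0.4286) ≈ 64.6°.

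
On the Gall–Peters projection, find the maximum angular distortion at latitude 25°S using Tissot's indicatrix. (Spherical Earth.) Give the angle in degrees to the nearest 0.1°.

The Gall–Peters projection is cylindrical equal-area with φ₀ = 45°. For cylindrical equal-area with standard parallel φ₀, h = cos φ / cos φ₀ and k = cos φ₀ / cos φ, so h·k = 1.
At 25°: h = 1.282, k = 0.7802; principal scales a = 1.282, b = 0.7802.
sin(ω/2) = (a − b)/(a + b) = 0.5015/2.062 = 0.2432, so ω = 2 arcsin(0.2432) ≈ 28.2°.

28.2°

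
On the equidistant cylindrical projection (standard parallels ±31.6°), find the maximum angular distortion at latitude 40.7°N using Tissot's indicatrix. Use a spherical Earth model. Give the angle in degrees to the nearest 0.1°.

With standard parallel φ₀ = 31.6°, the equirectangular projection gives x = Rλ cos φ₀, y = Rφ, so h = 1 and k = cos 31.6° / cos φ.
At 40.7°: h = 1.000, k = 1.123; principal scales a = 1.123, b = 1.000.
sin(ω/2) = (a − b)/(a + b) = 0.1235/2.123 = 0.05814, so ω = 2 arcsin(0.05814) ≈ 6.7°.

6.7°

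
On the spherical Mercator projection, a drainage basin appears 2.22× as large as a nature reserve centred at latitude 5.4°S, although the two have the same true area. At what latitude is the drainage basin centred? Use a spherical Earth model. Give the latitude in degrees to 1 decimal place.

48.1°

For equal true areas on Mercator, apparent areas scale as sec²φ, so the ratio is cos²φ₂ / cos²φ₁.
cos²φ₂ / cos²φ₁ = 2.22  ⇒  cos φ₁ = cos 5.4° / √2.22 = 0.9956/1.490 = 0.6682.
φ₁ = arccos(0.6682) ≈ 48.1°.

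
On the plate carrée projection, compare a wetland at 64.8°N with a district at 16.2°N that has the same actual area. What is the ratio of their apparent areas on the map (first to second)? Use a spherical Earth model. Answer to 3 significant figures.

In the plate carrée (x = Rλ, y = Rφ), meridians are true-scale (h = 1) and parallels are stretched by k = sec φ.
Areal scale at 64.8°: h·k = 1.000 × 2.349 = 2.349.
Areal scale at 16.2°: h·k = 1.000 × 1.041 = 1.041.
Ratio = 2.349/1.041 ≈ 2.26.

2.26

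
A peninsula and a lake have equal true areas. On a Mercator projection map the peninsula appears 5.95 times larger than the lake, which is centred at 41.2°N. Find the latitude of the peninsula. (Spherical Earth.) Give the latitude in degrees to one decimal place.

For equal true areas on Mercator, apparent areas scale as sec²φ, so the ratio is cos²φ₂ / cos²φ₁.
cos²φ₂ / cos²φ₁ = 5.95  ⇒  cos φ₁ = cos 41.2° / √5.95 = 0.7524/2.439 = 0.3085.
φ₁ = arccos(0.3085) ≈ 72.0°.

72.0°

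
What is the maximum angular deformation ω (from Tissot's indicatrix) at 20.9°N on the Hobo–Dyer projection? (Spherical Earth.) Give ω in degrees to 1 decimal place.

The Hobo–Dyer projection is cylindrical equal-area with φ₀ = 37.5°. For cylindrical equal-area with standard parallel φ₀, h = cos φ / cos φ₀ and k = cos φ₀ / cos φ, so h·k = 1.
At 20.9°: h = 1.178, k = 0.8492; principal scales a = 1.178, b = 0.8492.
sin(ω/2) = (a − b)/(a + b) = 0.3283/2.027 = 0.1620, so ω = 2 arcsin(0.1620) ≈ 18.6°.

18.6°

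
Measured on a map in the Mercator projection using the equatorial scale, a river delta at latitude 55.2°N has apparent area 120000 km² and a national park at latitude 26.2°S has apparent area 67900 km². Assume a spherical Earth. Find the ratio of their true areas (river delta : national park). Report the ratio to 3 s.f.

Mercator's areal exaggeration is sec²φ; hence true area = (apparent area) · cos²φ.
True area of river delta: 120000 × cos²(55.2°) = 120000 × 0.3257 = 39090 km².
True area of national park: 67900 × cos²(26.2°) = 67900 × 0.8051 = 54660 km².
Ratio = 39090 / 54660 ≈ 0.715.

0.715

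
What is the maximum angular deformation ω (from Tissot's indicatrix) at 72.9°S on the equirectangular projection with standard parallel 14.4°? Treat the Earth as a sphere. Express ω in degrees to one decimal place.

The equidistant cylindrical projection with φ₀ = 14.4° has h = 1 (meridians true) and k = cos φ₀ / cos φ along parallels.
At 72.9°: h = 1.000, k = 3.294; principal scales a = 3.294, b = 1.000.
sin(ω/2) = (a − b)/(a + b) = 2.294/4.294 = 0.5342, so ω = 2 arcsin(0.5342) ≈ 64.6°.

64.6°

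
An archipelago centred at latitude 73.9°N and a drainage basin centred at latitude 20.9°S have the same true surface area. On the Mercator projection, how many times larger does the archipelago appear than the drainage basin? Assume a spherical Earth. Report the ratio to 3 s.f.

11.3

Mercator areal scale is sec²φ.
At 73.9°: sec²(73.9°) = 1/0.2773² = 13.00.
At 20.9°: sec²(20.9°) = 1/0.9342² = 1.146.
Ratio = 13.00/1.146 = cos²(20.9°)/cos²(73.9°) ≈ 11.3.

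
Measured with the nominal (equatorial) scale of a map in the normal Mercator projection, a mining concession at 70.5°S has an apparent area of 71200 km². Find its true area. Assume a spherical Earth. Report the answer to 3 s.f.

7930 km²

Mercator is conformal, so the point scale is isotropic: h = k = sec φ = 1/cos φ.
Areal scale = k² = sec²φ = 1/cos²(70.5°) = 1/0.3338² = 8.974.
True area = apparent / (areal scale) = 71200 / 8.974 ≈ 7930 km².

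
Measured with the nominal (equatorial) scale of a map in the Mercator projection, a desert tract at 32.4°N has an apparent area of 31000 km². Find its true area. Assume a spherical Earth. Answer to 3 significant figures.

Mercator is conformal, so the point scale is isotropic: h = k = sec φ = 1/cos φ.
Areal scale = k² = sec²φ = 1/cos²(32.4°) = 1/0.8443² = 1.403.
True area = apparent / (areal scale) = 31000 / 1.403 ≈ 22100 km².

22100 km²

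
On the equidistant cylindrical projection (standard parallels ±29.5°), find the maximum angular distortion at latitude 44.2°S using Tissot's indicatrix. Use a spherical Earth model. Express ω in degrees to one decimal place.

In the equirectangular projection with standard parallel φ₀ = 29.5° (x = Rλ cos φ₀, y = Rφ), meridians are true-scale (h = 1) and the parallel scale is k = cos φ₀ / cos φ.
At 44.2°: h = 1.000, k = 1.214; principal scales a = 1.214, b = 1.000.
sin(ω/2) = (a − b)/(a + b) = 0.2140/2.214 = 0.09667, so ω = 2 arcsin(0.09667) ≈ 11.1°.

11.1°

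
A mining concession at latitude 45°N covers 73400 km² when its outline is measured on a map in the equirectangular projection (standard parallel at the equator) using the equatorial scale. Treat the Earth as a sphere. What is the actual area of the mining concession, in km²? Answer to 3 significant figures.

51900 km²

For the equirectangular projection with φ₀ = 0 (plate carrée), h = 1 along meridians and k = sec φ along parallels.
Areal scale = h·k = 1 × sec φ; at 45°, h = 1.000, k = 1.414, so h·k = 1.414.
True area = apparent / (areal scale) = 73400 / 1.414 ≈ 51900 km².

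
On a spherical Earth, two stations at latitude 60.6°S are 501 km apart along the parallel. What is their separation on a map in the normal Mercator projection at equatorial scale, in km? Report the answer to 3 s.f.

Mercator is conformal, so the point scale is isotropic: h = k = sec φ = 1/cos φ.
Along the parallel, k = sec 60.6° = 1/0.4909 = 2.037.
Map distance = 501 × 2.037 ≈ 1020 km.

1020 km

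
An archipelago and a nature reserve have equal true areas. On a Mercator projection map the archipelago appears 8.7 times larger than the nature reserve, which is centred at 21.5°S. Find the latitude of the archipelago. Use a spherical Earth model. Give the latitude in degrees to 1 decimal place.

On Mercator, (apparent₁)/(apparent₂) = sec²φ₁ / sec²φ₂ when true areas are equal.
cos²φ₂ / cos²φ₁ = 8.7  ⇒  cos φ₁ = cos 21.5° / √8.7 = 0.9304/2.950 = 0.3154.
φ₁ = arccos(0.3154) ≈ 71.6°.

71.6°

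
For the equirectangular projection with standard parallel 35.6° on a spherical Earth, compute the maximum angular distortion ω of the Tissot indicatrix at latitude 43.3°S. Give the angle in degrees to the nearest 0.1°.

6.3°

The equidistant cylindrical projection with φ₀ = 35.6° has h = 1 (meridians true) and k = cos φ₀ / cos φ along parallels.
At 43.3°: h = 1.000, k = 1.117; principal scales a = 1.117, b = 1.000.
sin(ω/2) = (a − b)/(a + b) = 0.1172/2.117 = 0.05538, so ω = 2 arcsin(0.05538) ≈ 6.3°.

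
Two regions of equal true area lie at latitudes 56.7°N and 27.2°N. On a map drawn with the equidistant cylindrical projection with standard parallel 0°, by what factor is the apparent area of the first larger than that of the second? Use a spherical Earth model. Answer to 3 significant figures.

In the plate carrée (x = Rλ, y = Rφ), meridians are true-scale (h = 1) and parallels are stretched by k = sec φ.
Areal scale at 56.7°: h·k = 1.000 × 1.821 = 1.821.
Areal scale at 27.2°: h·k = 1.000 × 1.124 = 1.124.
Ratio = 1.821/1.124 ≈ 1.62.

1.62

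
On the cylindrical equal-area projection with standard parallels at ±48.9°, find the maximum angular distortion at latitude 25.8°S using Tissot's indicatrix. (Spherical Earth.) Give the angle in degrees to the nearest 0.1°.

A cylindrical equal-area projection with standard parallel φ₀ has meridian scale h = cos φ / cos φ₀ and parallel scale k = cos φ₀ / cos φ (so areas are preserved, h·k = 1).
At 25.8°: h = 1.370, k = 0.7302; principal scales a = 1.370, b = 0.7302.
sin(ω/2) = (a − b)/(a + b) = 0.6394/2.100 = 0.3045, so ω = 2 arcsin(0.3045) ≈ 35.5°.

35.5°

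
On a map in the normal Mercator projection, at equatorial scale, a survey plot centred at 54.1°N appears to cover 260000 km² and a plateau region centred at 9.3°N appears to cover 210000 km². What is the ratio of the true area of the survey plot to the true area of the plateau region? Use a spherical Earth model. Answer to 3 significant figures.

Since Mercator area scale is 1/cos²φ, the true area equals the apparent area multiplied by cos²φ.
True area of survey plot: 260000 × cos²(54.1°) = 260000 × 0.3438 = 89400 km².
True area of plateau region: 210000 × cos²(9.3°) = 210000 × 0.9739 = 204500 km².
Ratio = 89400 / 204500 ≈ 0.437.

0.437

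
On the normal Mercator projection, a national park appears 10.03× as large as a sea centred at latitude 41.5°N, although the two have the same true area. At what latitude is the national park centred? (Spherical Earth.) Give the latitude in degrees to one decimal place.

76.3°

On Mercator, (apparent₁)/(apparent₂) = sec²φ₁ / sec²φ₂ when true areas are equal.
cos²φ₂ / cos²φ₁ = 10.03  ⇒  cos φ₁ = cos 41.5° / √10.03 = 0.7490/3.167 = 0.2365.
φ₁ = arccos(0.2365) ≈ 76.3°.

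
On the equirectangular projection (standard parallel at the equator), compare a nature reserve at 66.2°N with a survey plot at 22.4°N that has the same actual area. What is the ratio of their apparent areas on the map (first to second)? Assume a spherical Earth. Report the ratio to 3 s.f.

2.29

For the equirectangular projection with φ₀ = 0 (plate carrée), h = 1 along meridians and k = sec φ along parallels.
Areal scale at 66.2°: h·k = 1.000 × 2.478 = 2.478.
Areal scale at 22.4°: h·k = 1.000 × 1.082 = 1.082.
Ratio = 2.478/1.082 ≈ 2.29.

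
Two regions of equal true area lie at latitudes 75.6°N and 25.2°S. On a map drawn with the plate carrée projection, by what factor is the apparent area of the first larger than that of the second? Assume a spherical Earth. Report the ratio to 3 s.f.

3.64

For the equirectangular projection with φ₀ = 0 (plate carrée), h = 1 along meridians and k = sec φ along parallels.
Areal scale at 75.6°: h·k = 1.000 × 4.021 = 4.021.
Areal scale at 25.2°: h·k = 1.000 × 1.105 = 1.105.
Ratio = 4.021/1.105 ≈ 3.64.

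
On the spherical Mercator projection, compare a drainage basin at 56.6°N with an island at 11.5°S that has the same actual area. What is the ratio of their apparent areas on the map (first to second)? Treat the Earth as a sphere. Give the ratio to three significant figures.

On Mercator, area is exaggerated by sec²φ = 1/cos²φ.
At 56.6°: sec²(56.6°) = 1/0.5505² = 3.300.
At 11.5°: sec²(11.5°) = 1/0.9799² = 1.041.
Ratio = 3.300/1.041 = cos²(11.5°)/cos²(56.6°) ≈ 3.17.

3.17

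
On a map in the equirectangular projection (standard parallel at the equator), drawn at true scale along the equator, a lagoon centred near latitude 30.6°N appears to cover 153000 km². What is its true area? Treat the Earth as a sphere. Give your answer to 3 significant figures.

For the equirectangular projection with φ₀ = 0 (plate carrée), h = 1 along meridians and k = sec φ along parallels.
Areal scale = h·k = 1 × sec φ; at 30.6°, h = 1.000, k = 1.162, so h·k = 1.162.
True area = apparent / (areal scale) = 153000 / 1.162 ≈ 132000 km².

132000 km²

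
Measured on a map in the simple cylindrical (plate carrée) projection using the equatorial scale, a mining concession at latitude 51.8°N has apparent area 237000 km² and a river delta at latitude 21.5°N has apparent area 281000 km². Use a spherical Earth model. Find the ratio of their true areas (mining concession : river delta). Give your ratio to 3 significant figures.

On the plate carrée, areal scale = h·k = 1 × sec φ, so true area = apparent × cos φ.
True area of mining concession: 237000 × cos(51.8°) = 237000 × 0.6184 = 146600 km².
True area of river delta: 281000 × cos(21.5°) = 281000 × 0.9304 = 261400 km².
Ratio = 146600 / 261400 ≈ 0.561.

0.561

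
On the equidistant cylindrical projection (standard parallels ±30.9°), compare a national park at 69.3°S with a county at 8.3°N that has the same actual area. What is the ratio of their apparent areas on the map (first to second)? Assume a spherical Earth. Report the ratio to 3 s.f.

2.80

The equidistant cylindrical projection with φ₀ = 30.9° has h = 1 (meridians true) and k = cos φ₀ / cos φ along parallels.
Areal scale at 69.3°: h·k = 1.000 × 2.428 = 2.428.
Areal scale at 8.3°: h·k = 1.000 × 0.8671 = 0.8671.
Ratio = 2.428/0.8671 ≈ 2.80.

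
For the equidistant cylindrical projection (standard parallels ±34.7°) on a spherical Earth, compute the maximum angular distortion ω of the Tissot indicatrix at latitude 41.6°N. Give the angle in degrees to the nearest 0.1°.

5.4°

In the equirectangular projection with standard parallel φ₀ = 34.7° (x = Rλ cos φ₀, y = Rφ), meridians are true-scale (h = 1) and the parallel scale is k = cos φ₀ / cos φ.
At 41.6°: h = 1.000, k = 1.099; principal scales a = 1.099, b = 1.000.
sin(ω/2) = (a − b)/(a + b) = 0.09942/2.099 = 0.04736, so ω = 2 arcsin(0.04736) ≈ 5.4°.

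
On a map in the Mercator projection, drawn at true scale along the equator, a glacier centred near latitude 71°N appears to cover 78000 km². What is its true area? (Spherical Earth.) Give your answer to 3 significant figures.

8270 km²

The Mercator projection is conformal; its linear scale factor is the same in every direction and equals sec φ = 1/cos φ.
Areal scale = k² = sec²φ = 1/cos²(71°) = 1/0.3256² = 9.434.
True area = apparent / (areal scale) = 78000 / 9.434 ≈ 8270 km².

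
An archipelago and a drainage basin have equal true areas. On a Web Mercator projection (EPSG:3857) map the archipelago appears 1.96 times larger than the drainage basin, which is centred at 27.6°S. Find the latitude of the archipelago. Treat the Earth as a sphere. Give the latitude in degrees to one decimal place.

Mercator areal scale is sec²φ, so apparent-area ratio = sec²φ₁ / sec²φ₂ = cos²φ₂ / cos²φ₁.
cos²φ₂ / cos²φ₁ = 1.96  ⇒  cos φ₁ = cos 27.6° / √1.96 = 0.8862/1.400 = 0.6330.
φ₁ = arccos(0.6330) ≈ 50.7°.

50.7°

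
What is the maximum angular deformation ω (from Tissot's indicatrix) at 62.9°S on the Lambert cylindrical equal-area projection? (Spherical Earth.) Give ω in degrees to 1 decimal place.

The Lambert cylindrical equal-area projection is the cylindrical equal-area projection with its standard parallel at the equator (φ₀ = 0). Cylindrical equal-area (φ₀ = 0°): h = cos φ / cos 0° along meridians, k = cos 0° / cos φ along parallels; h·k = 1.
At 62.9°: h = 0.4555, k = 2.195; principal scales a = 2.195, b = 0.4555.
sin(ω/2) = (a − b)/(a + b) = 1.740/2.651 = 0.6563, so ω = 2 arcsin(0.6563) ≈ 82.0°.

82.0°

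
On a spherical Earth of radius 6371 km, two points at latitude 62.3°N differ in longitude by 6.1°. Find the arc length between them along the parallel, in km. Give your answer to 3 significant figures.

315 km

Arc length along a parallel = R cos φ · Δλ (with Δλ in radians).
= 6371 × cos 62.3° × (6.1° × π/180) = 6371 × 0.4648 × 0.1065 ≈ 315 km.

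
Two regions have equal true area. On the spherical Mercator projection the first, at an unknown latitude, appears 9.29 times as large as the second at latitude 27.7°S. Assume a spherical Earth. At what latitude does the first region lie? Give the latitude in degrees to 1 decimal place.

On Mercator, (apparent₁)/(apparent₂) = sec²φ₁ / sec²φ₂ when true areas are equal.
cos²φ₂ / cos²φ₁ = 9.29  ⇒  cos φ₁ = cos 27.7° / √9.29 = 0.8854/3.048 = 0.2905.
φ₁ = arccos(0.2905) ≈ 73.1°.

73.1°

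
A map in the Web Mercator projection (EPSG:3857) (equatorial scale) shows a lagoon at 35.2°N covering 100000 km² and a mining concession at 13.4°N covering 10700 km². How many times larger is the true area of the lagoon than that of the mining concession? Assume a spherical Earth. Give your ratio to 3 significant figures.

On Mercator the areal scale is sec²φ, so true area = apparent × cos²φ.
True area of lagoon: 100000 × cos²(35.2°) = 100000 × 0.6677 = 66770 km².
True area of mining concession: 10700 × cos²(13.4°) = 10700 × 0.9463 = 10130 km².
Ratio = 66770 / 10130 ≈ 6.59.

6.59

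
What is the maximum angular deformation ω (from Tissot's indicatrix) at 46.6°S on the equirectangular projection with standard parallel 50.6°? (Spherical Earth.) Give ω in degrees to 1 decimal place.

4.5°

With standard parallel φ₀ = 50.6°, the equirectangular projection gives x = Rλ cos φ₀, y = Rφ, so h = 1 and k = cos 50.6° / cos φ.
At 46.6°: h = 1.000, k = 0.9238; principal scales a = 1.000, b = 0.9238.
sin(ω/2) = (a − b)/(a + b) = 0.07620/1.924 = 0.03961, so ω = 2 arcsin(0.03961) ≈ 4.5°.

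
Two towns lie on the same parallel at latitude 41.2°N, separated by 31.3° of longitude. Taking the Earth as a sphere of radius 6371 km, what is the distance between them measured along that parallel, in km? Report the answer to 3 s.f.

Arc length along a parallel = R cos φ · Δλ (with Δλ in radians).
= 6371 × cos 41.2° × (31.3° × π/180) = 6371 × 0.7524 × 0.5463 ≈ 2620 km.

2620 km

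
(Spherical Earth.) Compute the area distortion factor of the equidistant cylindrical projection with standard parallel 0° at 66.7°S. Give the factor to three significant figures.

2.53

For the equirectangular projection with φ₀ = 0 (plate carrée), h = 1 along meridians and k = sec φ along parallels.
Areal scale = h·k = 1 × sec φ; at 66.7°, h = 1.000, k = 2.528, so h·k = 2.528.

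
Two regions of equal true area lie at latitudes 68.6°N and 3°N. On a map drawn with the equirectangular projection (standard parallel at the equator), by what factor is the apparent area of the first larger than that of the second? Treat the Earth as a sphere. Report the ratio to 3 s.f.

2.74

Plate carrée maps x = Rλ, y = Rφ. The meridian scale is h = 1 and the parallel scale is k = 1/cos φ = sec φ.
Areal scale at 68.6°: h·k = 1.000 × 2.741 = 2.741.
Areal scale at 3°: h·k = 1.000 × 1.001 = 1.001.
Ratio = 2.741/1.001 ≈ 2.74.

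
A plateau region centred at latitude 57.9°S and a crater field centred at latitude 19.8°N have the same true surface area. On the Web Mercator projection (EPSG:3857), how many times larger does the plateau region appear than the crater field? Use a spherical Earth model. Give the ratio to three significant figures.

3.13

Mercator is conformal with k = sec φ, so areal scale = k² = sec²φ.
At 57.9°: sec²(57.9°) = 1/0.5314² = 3.541.
At 19.8°: sec²(19.8°) = 1/0.9409² = 1.130.
Ratio = 3.541/1.130 = cos²(19.8°)/cos²(57.9°) ≈ 3.13.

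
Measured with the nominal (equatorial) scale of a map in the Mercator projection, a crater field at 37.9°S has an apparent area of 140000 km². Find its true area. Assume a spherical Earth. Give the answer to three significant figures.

The Mercator projection is conformal; its linear scale factor is the same in every direction and equals sec φ = 1/cos φ.
Areal scale = k² = sec²φ = 1/cos²(37.9°) = 1/0.7891² = 1.606.
True area = apparent / (areal scale) = 140000 / 1.606 ≈ 87200 km².

87200 km²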